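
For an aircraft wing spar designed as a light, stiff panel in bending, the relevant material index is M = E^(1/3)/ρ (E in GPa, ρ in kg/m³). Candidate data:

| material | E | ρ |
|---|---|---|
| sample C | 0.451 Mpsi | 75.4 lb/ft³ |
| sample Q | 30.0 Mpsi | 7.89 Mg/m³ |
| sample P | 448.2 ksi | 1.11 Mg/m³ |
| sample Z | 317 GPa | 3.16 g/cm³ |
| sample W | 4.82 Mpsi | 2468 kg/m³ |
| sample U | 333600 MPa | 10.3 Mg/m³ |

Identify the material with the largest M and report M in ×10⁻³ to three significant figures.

sample Z, M = 2.16×10⁻³

Convert each candidate to consistent units, then evaluate M:
  sample C: E = 3.110 GPa, ρ = 1208 kg/m³
  sample Q: E = 206.8 GPa, ρ = 7890 kg/m³
  sample P: E = 3.090 GPa, ρ = 1110 kg/m³
  sample Z: E = 317.0 GPa, ρ = 3160 kg/m³
  sample W: E = 33.23 GPa, ρ = 2468 kg/m³
  sample U: E = 333.6 GPa, ρ = 10300 kg/m³
  sample Z: M = 2.16×10⁻³
  sample P: M = 1.31×10⁻³
  sample W: M = 1.30×10⁻³
  sample C: M = 1.21×10⁻³
  sample Q: M = 0.750×10⁻³
  sample U: M = 0.673×10⁻³
Sample Z ranks first.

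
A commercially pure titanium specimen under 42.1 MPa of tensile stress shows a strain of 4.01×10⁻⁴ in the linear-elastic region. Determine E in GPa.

E = σ/ε = 42.1 MPa / 4.01×10⁻⁴ = 105000 MPa = 105 GPa.

105 GPa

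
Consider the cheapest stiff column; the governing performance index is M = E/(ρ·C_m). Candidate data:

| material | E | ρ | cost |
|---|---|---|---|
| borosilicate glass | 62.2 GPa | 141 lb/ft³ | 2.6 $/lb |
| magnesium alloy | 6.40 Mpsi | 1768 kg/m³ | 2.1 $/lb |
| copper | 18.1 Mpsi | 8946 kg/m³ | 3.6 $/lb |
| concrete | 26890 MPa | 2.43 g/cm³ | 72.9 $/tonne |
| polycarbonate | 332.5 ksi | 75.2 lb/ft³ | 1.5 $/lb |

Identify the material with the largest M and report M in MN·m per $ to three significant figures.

concrete, M = 152 MN·m per $

Convert each candidate to consistent units, then evaluate M:
  borosilicate glass: E = 62.20 GPa, ρ = 2259 kg/m³, cost = 5.732 $/kg
  magnesium alloy: E = 44.13 GPa, ρ = 1768 kg/m³, cost = 4.630 $/kg
  copper: E = 124.8 GPa, ρ = 8946 kg/m³, cost = 7.937 $/kg
  concrete: E = 26.89 GPa, ρ = 2430 kg/m³, cost = 0.07290 $/kg
  polycarbonate: E = 2.293 GPa, ρ = 1205 kg/m³, cost = 3.307 $/kg
  concrete: M = 152 MN·m per $
  magnesium alloy: M = 5.39 MN·m per $
  borosilicate glass: M = 4.80 MN·m per $
  copper: M = 1.76 MN·m per $
  polycarbonate: M = 0.576 MN·m per $
Concrete ranks first.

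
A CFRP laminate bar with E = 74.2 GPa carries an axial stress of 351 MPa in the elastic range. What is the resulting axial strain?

4.73×10⁻³

ε = σ/E = 351 / 74200 = 4.73×10⁻³.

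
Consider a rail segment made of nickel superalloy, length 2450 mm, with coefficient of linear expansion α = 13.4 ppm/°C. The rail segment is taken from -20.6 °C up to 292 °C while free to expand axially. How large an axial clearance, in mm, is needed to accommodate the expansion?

ΔT = 292 − (-20.6) = 312.6 K.
ΔL = α·L₀·ΔT = 13.4×10⁻⁶ × 2450 mm × 312.6 K = 10.3 mm.

10.3 mm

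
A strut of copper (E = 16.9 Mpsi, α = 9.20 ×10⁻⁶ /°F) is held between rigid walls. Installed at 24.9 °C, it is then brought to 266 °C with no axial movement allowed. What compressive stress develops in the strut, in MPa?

465 MPa

E = 16.9 Mpsi = 116.5 GPa.
α = 9.20×10⁻⁶/°F × 9/5 = 16.6×10⁻⁶/K.
ΔT = 241.1 K. Constrained thermal stress σ = E·α·ΔT = 116.5×10³ MPa × 16.6×10⁻⁶ × 241.1 = 465 MPa (compressive).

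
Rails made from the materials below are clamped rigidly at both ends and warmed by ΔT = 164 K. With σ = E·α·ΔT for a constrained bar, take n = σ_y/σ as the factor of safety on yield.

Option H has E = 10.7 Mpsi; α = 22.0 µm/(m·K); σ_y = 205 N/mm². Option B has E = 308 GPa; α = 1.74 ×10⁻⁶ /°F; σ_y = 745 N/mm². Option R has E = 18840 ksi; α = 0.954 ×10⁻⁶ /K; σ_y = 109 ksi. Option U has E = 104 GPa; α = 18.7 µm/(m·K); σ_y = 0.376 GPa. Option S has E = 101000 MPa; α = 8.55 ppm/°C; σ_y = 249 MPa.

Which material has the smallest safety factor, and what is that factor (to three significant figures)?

Converting E to GPa, α to ×10⁻⁶/K, σ_y to MPa, then σ and n for each:
  option H: E = 73.77, α = 22.0, σ_y = 205.0 → σ = 266 MPa, n = 0.770
  option B: E = 308.0, α = 3.13, σ_y = 745.0 → σ = 158 MPa, n = 4.71
  option R: E = 129.9, α = 0.954, σ_y = 751.5 → σ = 20.3 MPa, n = 37.0
  option U: E = 104.0, α = 18.7, σ_y = 376.0 → σ = 319 MPa, n = 1.18
  option S: E = 101.0, α = 8.55, σ_y = 249.0 → σ = 142 MPa, n = 1.76
The minimum is option H at n = 0.770.

option H, n = 0.770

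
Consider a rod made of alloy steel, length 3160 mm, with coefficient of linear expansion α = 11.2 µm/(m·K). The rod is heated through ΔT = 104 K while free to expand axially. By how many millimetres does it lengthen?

3.68 mm

ΔL = α·L₀·ΔT = 11.2×10⁻⁶ × 3160 mm × 104.0 K = 3.68 mm.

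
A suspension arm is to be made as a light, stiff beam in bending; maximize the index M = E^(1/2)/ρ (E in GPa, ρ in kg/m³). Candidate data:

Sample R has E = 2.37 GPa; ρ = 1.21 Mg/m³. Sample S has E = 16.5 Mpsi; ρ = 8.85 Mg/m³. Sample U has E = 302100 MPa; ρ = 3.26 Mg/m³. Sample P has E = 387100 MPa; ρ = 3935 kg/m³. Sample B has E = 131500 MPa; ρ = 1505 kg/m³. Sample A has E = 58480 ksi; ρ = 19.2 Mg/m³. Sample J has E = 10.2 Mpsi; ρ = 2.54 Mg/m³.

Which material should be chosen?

Putting every candidate on a common basis:
  sample R: E = 2.370 GPa, ρ = 1210 kg/m³
  sample S: E = 113.8 GPa, ρ = 8850 kg/m³
  sample U: E = 302.1 GPa, ρ = 3260 kg/m³
  sample P: E = 387.1 GPa, ρ = 3935 kg/m³
  sample B: E = 131.5 GPa, ρ = 1505 kg/m³
  sample A: E = 403.2 GPa, ρ = 19200 kg/m³
  sample J: E = 70.33 GPa, ρ = 2540 kg/m³
  sample B: M = 7.62×10⁻³
  sample U: M = 5.33×10⁻³
  sample P: M = 5.00×10⁻³
  sample J: M = 3.30×10⁻³
  sample R: M = 1.27×10⁻³
  sample S: M = 1.21×10⁻³
  sample A: M = 1.05×10⁻³
Sample B ranks first.

sample B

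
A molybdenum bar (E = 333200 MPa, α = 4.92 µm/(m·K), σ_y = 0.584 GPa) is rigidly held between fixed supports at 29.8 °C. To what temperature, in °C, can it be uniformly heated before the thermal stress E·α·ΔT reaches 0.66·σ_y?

E = 333200 MPa = 333.2 GPa.
σ_y = 0.584 GPa = 584.0 MPa.
E·α·ΔT = 385.4 MPa ⇒ ΔT = 385.4 / (333.2×10³ × 4.92×10⁻⁶) = 235.1 K.
T = 29.8 + 235.1 = 264.9 °C.

265 °C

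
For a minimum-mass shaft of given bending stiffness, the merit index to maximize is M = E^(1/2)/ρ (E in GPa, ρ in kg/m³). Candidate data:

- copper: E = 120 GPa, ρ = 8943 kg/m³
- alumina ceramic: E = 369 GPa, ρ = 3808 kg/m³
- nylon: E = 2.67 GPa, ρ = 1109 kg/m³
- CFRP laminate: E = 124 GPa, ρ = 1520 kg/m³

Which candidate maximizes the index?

Per-candidate index values:
  CFRP laminate: M = 7.33×10⁻³
  alumina ceramic: M = 5.04×10⁻³
  nylon: M = 1.47×10⁻³
  copper: M = 1.22×10⁻³
Highest index: CFRP laminate.

CFRP laminate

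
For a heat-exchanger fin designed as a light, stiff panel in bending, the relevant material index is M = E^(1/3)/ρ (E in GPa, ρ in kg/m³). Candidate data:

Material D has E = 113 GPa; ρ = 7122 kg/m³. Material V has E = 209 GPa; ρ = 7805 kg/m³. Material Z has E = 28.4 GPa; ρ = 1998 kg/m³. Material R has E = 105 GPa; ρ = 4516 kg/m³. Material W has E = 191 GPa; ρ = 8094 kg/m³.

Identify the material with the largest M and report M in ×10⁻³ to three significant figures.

Per-candidate index values:
  material Z: M = 1.53×10⁻³
  material R: M = 1.04×10⁻³
  material V: M = 0.760×10⁻³
  material W: M = 0.712×10⁻³
  material D: M = 0.679×10⁻³
The maximum is for material Z.

material Z, M = 1.53×10⁻³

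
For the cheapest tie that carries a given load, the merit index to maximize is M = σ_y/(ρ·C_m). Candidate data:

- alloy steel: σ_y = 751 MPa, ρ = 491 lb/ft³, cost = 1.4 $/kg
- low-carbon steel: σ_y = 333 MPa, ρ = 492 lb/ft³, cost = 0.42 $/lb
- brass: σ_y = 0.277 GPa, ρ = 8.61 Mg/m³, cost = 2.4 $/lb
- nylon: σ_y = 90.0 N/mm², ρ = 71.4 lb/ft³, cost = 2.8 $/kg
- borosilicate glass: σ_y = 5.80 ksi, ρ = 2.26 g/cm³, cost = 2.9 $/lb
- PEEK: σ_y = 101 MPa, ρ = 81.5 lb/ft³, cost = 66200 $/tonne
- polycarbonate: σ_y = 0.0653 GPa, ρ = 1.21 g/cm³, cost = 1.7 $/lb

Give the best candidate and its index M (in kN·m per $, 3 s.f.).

alloy steel, M = 68.2 kN·m per $

Normalizing units and computing the index:
  alloy steel: σ_y = 751.0 MPa, ρ = 7865 kg/m³, cost = 1.400 $/kg
  low-carbon steel: σ_y = 333.0 MPa, ρ = 7881 kg/m³, cost = 0.9259 $/kg
  brass: σ_y = 277.0 MPa, ρ = 8610 kg/m³, cost = 5.291 $/kg
  nylon: σ_y = 90.00 MPa, ρ = 1144 kg/m³, cost = 2.800 $/kg
  borosilicate glass: σ_y = 39.99 MPa, ρ = 2260 kg/m³, cost = 6.393 $/kg
  PEEK: σ_y = 101.0 MPa, ρ = 1306 kg/m³, cost = 66.20 $/kg
  polycarbonate: σ_y = 65.30 MPa, ρ = 1210 kg/m³, cost = 3.748 $/kg
  alloy steel: M = 68.2 kN·m per $
  low-carbon steel: M = 45.6 kN·m per $
  nylon: M = 28.1 kN·m per $
  polycarbonate: M = 14.4 kN·m per $
  brass: M = 6.08 kN·m per $
  borosilicate glass: M = 2.77 kN·m per $
  PEEK: M = 1.17 kN·m per $
Highest index: alloy steel.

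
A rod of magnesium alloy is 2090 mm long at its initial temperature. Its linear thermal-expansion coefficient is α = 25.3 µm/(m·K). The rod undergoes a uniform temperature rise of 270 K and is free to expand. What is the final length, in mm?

ΔL = α·L₀·ΔT = 25.3×10⁻⁶ × 2090 mm × 270.0 K = 14.3 mm.
L = L₀ + ΔL = 2090 + 14.3 = 2104.3 mm.

2104.3 mm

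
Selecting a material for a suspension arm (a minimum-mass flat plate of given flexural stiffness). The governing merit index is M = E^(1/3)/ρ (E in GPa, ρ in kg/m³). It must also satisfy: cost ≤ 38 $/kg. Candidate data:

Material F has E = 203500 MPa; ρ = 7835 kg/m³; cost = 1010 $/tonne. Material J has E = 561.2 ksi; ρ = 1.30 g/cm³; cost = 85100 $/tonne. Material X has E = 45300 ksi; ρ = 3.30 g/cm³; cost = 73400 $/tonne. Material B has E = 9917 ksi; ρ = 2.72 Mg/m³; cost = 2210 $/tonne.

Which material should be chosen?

material B

Screen on constraints: cost ≤ 38 $/kg. Survivors: material F, material B.
In SI units:
  material F: E = 203.5 GPa, ρ = 7835 kg/m³
  material B: E = 68.38 GPa, ρ = 2720 kg/m³
  material B: M = 1.50×10⁻³
  material F: M = 0.751×10⁻³
Material B has the largest M.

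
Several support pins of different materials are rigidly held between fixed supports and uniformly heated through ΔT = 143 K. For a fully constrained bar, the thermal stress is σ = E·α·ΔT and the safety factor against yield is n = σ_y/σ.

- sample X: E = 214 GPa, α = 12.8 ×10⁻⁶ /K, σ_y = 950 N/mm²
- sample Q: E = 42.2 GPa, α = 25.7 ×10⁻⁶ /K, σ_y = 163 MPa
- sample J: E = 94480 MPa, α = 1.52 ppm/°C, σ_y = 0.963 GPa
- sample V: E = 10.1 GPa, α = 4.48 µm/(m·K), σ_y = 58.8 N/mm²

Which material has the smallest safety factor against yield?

sample Q

Converting E to GPa, α to ×10⁻⁶/K, σ_y to MPa, then σ and n for each:
  sample X: E = 214.0, α = 12.8, σ_y = 950.0 → σ = 392 MPa, n = 2.43
  sample Q: E = 42.20, α = 25.7, σ_y = 163.0 → σ = 155 MPa, n = 1.05
  sample J: E = 94.48, α = 1.52, σ_y = 963.0 → σ = 20.5 MPa, n = 46.9
  sample V: E = 10.10, α = 4.48, σ_y = 58.80 → σ = 6.47 MPa, n = 9.09
Smallest n: sample Q with n = 1.05.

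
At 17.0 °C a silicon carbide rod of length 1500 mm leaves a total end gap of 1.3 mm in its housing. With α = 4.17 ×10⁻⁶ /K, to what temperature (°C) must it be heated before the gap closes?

α·L₀·ΔT = 1.3 mm ⇒ ΔT = 1.3 / (4.17×10⁻⁶ × 1500.0) = 207.8 K.
T = 17.0 + 207.8 = 224.8 °C.

225 °C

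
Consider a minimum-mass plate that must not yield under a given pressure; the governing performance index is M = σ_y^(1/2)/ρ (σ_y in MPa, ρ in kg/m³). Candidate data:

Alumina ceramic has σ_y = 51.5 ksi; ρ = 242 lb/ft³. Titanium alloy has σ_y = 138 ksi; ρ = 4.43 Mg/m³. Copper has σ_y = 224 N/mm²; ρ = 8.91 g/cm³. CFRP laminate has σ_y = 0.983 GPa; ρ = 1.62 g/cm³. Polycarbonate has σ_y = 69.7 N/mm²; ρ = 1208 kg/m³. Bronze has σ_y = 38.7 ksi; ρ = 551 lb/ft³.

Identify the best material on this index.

CFRP laminate

Convert each candidate to consistent units, then evaluate M:
  alumina ceramic: σ_y = 355.1 MPa, ρ = 3876 kg/m³
  titanium alloy: σ_y = 951.5 MPa, ρ = 4430 kg/m³
  copper: σ_y = 224.0 MPa, ρ = 8910 kg/m³
  CFRP laminate: σ_y = 983.0 MPa, ρ = 1620 kg/m³
  polycarbonate: σ_y = 69.70 MPa, ρ = 1208 kg/m³
  bronze: σ_y = 266.8 MPa, ρ = 8826 kg/m³
  CFRP laminate: M = 19.4×10⁻³
  titanium alloy: M = 6.96×10⁻³
  polycarbonate: M = 6.91×10⁻³
  alumina ceramic: M = 4.86×10⁻³
  bronze: M = 1.85×10⁻³
  copper: M = 1.68×10⁻³
CFRP laminate has the largest M.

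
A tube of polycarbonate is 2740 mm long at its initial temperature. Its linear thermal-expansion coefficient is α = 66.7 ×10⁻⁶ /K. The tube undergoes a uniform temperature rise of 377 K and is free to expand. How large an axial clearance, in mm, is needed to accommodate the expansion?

ΔL = α·L₀·ΔT = 66.7×10⁻⁶ × 2740 mm × 377.0 K = 68.9 mm.

68.9 mm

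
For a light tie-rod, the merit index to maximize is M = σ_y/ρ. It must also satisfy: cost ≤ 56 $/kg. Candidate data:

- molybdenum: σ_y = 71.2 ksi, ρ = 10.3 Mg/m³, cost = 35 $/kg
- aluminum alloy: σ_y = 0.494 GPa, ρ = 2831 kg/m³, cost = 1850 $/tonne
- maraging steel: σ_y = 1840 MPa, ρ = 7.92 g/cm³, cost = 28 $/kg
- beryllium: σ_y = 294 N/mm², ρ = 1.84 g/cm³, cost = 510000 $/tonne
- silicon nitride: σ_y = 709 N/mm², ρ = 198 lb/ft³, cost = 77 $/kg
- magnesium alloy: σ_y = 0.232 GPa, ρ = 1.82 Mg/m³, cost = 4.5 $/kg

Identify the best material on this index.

maraging steel

Screen on constraints: cost ≤ 56 $/kg. Survivors: molybdenum, aluminum alloy, maraging steel, magnesium alloy.
Normalizing units and computing the index:
  molybdenum: σ_y = 490.9 MPa, ρ = 10300 kg/m³
  aluminum alloy: σ_y = 494.0 MPa, ρ = 2831 kg/m³
  maraging steel: σ_y = 1840 MPa, ρ = 7920 kg/m³
  magnesium alloy: σ_y = 232.0 MPa, ρ = 1820 kg/m³
  maraging steel: M = 232 kN·m/kg
  aluminum alloy: M = 174 kN·m/kg
  magnesium alloy: M = 127 kN·m/kg
  molybdenum: M = 47.7 kN·m/kg
Maraging steel ranks first.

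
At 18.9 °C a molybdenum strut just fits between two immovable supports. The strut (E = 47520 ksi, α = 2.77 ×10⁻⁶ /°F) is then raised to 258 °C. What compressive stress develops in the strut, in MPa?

E = 47520 ksi = 327.6 GPa.
α = 2.77×10⁻⁶/°F × 9/5 = 4.99×10⁻⁶/K.
ΔT = 239.1 K. Constrained thermal stress σ = E·α·ΔT = 327.6×10³ MPa × 4.99×10⁻⁶ × 239.1 = 391 MPa (compressive).

391 MPa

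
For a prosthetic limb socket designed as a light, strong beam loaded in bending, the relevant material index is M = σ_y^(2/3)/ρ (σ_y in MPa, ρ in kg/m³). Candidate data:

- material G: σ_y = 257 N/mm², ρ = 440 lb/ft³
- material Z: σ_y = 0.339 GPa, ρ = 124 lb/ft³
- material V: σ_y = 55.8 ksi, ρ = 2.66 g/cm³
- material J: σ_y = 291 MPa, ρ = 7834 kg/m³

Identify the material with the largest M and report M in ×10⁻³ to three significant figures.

material Z, M = 24.5×10⁻³

Putting every candidate on a common basis:
  material G: σ_y = 257.0 MPa, ρ = 7048 kg/m³
  material Z: σ_y = 339.0 MPa, ρ = 1986 kg/m³
  material V: σ_y = 384.7 MPa, ρ = 2660 kg/m³
  material J: σ_y = 291.0 MPa, ρ = 7834 kg/m³
  material Z: M = 24.5×10⁻³
  material V: M = 19.9×10⁻³
  material G: M = 5.74×10⁻³
  material J: M = 5.61×10⁻³
Material Z has the largest M.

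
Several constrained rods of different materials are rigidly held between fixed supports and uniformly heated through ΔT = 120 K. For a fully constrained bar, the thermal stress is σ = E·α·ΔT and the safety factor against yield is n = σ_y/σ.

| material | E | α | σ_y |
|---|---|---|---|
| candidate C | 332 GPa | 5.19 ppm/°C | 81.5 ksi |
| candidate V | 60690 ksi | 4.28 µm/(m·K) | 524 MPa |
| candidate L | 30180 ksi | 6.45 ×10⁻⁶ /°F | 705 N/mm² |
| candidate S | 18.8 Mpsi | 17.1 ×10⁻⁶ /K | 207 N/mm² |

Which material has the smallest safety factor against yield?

candidate S

Converting E to GPa, α to ×10⁻⁶/K, σ_y to MPa, then σ and n for each:
  candidate C: E = 332.0, α = 5.19, σ_y = 561.9 → σ = 207 MPa, n = 2.72
  candidate V: E = 418.4, α = 4.28, σ_y = 524.0 → σ = 215 MPa, n = 2.44
  candidate L: E = 208.1, α = 11.6, σ_y = 705.0 → σ = 290 MPa, n = 2.43
  candidate S: E = 129.6, α = 17.1, σ_y = 207.0 → σ = 266 MPa, n = 0.778
Candidate S has the lowest safety factor, n = 0.778.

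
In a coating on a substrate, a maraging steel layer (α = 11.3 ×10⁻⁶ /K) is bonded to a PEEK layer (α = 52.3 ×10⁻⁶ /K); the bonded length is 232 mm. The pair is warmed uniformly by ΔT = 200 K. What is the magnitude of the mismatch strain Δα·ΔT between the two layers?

Δα = |11.3 − 52.3|×10⁻⁶/K = 41.0×10⁻⁶/K.
Mismatch strain = Δα·ΔT = 41.0×10⁻⁶ × 200.0 = 8.20×10⁻³.

8.20×10⁻³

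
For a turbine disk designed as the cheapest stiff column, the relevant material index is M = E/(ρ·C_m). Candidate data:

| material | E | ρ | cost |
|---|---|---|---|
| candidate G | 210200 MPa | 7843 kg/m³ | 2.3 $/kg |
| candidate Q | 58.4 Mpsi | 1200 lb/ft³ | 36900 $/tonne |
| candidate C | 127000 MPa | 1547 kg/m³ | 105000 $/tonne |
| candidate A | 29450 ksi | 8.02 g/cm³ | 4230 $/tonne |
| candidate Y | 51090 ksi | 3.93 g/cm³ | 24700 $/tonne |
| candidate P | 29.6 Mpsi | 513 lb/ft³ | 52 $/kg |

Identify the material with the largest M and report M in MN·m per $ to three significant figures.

After converting to SI:
  candidate G: E = 210.2 GPa, ρ = 7843 kg/m³, cost = 2.300 $/kg
  candidate Q: E = 402.7 GPa, ρ = 19220 kg/m³, cost = 36.90 $/kg
  candidate C: E = 127.0 GPa, ρ = 1547 kg/m³, cost = 105.0 $/kg
  candidate A: E = 203.1 GPa, ρ = 8020 kg/m³, cost = 4.230 $/kg
  candidate Y: E = 352.3 GPa, ρ = 3930 kg/m³, cost = 24.70 $/kg
  candidate P: E = 204.1 GPa, ρ = 8217 kg/m³, cost = 52.00 $/kg
  candidate G: M = 11.7 MN·m per $
  candidate A: M = 5.99 MN·m per $
  candidate Y: M = 3.63 MN·m per $
  candidate C: M = 0.782 MN·m per $
  candidate Q: M = 0.568 MN·m per $
  candidate P: M = 0.478 MN·m per $
Highest index: candidate G.

candidate G, M = 11.7 MN·m per $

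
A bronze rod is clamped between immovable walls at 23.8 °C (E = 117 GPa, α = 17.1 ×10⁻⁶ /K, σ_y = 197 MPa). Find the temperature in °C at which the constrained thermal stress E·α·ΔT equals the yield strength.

122 °C

E·α·ΔT = 197.0 MPa ⇒ ΔT = 197.0 / (117.0×10³ × 17.1×10⁻⁶) = 98.47 K.
T = 23.8 + 98.47 = 122.3 °C.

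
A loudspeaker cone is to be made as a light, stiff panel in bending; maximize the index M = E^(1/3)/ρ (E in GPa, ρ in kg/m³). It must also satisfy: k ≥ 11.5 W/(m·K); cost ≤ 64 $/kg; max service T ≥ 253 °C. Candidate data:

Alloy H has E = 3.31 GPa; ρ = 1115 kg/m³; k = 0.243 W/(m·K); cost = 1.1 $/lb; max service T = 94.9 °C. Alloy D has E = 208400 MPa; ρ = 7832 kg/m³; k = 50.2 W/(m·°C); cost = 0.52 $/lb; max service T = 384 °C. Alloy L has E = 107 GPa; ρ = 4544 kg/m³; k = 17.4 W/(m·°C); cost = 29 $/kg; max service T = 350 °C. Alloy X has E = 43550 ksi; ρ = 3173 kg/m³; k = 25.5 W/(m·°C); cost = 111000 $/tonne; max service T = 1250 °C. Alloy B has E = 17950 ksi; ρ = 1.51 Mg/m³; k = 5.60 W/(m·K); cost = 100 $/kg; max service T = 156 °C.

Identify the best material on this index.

alloy L

Screen on constraints: k ≥ 11.5 W/(m·K); cost ≤ 64 $/kg; max service T ≥ 253 °C. Survivors: alloy D, alloy L.
Convert each candidate to consistent units, then evaluate M:
  alloy D: E = 208.4 GPa, ρ = 7832 kg/m³
  alloy L: E = 107.0 GPa, ρ = 4544 kg/m³
  alloy L: M = 1.04×10⁻³
  alloy D: M = 0.757×10⁻³
Alloy L ranks first.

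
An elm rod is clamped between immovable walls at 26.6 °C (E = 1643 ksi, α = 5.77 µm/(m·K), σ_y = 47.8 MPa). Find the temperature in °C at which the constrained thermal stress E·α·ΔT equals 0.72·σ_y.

553 °C

E = 1643 ksi = 11.33 GPa.
E·α·ΔT = 34.42 MPa ⇒ ΔT = 34.42 / (11.33×10³ × 5.77×10⁻⁶) = 526.5 K.
T = 26.6 + 526.5 = 553.1 °C.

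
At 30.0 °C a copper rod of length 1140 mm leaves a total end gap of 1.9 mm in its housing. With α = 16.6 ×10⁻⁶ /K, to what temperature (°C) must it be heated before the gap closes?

α·L₀·ΔT = 1.9 mm ⇒ ΔT = 1.9 / (16.6×10⁻⁶ × 1140.0) = 100.4 K.
T = 30.0 + 100.4 = 130.4 °C.

130 °C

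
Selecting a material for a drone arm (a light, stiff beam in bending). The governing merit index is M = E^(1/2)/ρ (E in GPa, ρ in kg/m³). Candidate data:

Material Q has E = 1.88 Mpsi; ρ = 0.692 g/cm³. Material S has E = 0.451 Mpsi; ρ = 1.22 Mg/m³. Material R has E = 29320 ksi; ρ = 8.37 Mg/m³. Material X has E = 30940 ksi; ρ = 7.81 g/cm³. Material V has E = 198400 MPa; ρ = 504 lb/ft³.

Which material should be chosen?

Normalizing units and computing the index:
  material Q: E = 12.96 GPa, ρ = 692.0 kg/m³
  material S: E = 3.110 GPa, ρ = 1220 kg/m³
  material R: E = 202.2 GPa, ρ = 8370 kg/m³
  material X: E = 213.3 GPa, ρ = 7810 kg/m³
  material V: E = 198.4 GPa, ρ = 8073 kg/m³
  material Q: M = 5.20×10⁻³
  material X: M = 1.87×10⁻³
  material V: M = 1.74×10⁻³
  material R: M = 1.70×10⁻³
  material S: M = 1.45×10⁻³
Material Q ranks first.

material Q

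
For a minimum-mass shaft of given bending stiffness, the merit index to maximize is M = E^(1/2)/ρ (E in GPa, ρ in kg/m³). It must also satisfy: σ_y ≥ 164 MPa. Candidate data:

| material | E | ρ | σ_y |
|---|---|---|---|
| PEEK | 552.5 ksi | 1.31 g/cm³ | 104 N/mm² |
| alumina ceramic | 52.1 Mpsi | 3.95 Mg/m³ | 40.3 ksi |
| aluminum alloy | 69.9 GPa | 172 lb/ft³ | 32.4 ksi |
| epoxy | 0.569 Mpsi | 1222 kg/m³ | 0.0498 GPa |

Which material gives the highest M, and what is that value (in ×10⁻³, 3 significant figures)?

Screen on constraints: σ_y ≥ 164 MPa. Survivors: alumina ceramic, aluminum alloy.
In SI units:
  alumina ceramic: E = 359.2 GPa, ρ = 3950 kg/m³
  aluminum alloy: E = 69.90 GPa, ρ = 2755 kg/m³
  alumina ceramic: M = 4.80×10⁻³
  aluminum alloy: M = 3.03×10⁻³
The maximum is for alumina ceramic.

alumina ceramic, M = 4.80×10⁻³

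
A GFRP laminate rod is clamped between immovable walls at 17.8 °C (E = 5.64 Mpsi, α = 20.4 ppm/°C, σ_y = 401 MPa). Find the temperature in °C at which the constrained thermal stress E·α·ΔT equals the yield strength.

523 °C

E = 5.64 Mpsi = 38.89 GPa.
E·α·ΔT = 401.0 MPa ⇒ ΔT = 401.0 / (38.89×10³ × 20.4×10⁻⁶) = 505.5 K.
T = 17.8 + 505.5 = 523.3 °C.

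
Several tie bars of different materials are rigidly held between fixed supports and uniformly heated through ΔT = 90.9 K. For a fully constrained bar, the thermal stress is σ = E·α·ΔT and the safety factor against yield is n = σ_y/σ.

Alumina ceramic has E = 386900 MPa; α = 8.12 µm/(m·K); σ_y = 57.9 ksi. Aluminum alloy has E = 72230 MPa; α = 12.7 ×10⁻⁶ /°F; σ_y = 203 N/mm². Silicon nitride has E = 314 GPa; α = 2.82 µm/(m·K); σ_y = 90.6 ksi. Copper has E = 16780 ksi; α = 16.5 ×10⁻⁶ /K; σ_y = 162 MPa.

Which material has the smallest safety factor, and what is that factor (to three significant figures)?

Converting E to GPa, α to ×10⁻⁶/K, σ_y to MPa, then σ and n for each:
  alumina ceramic: E = 386.9, α = 8.12, σ_y = 399.2 → σ = 286 MPa, n = 1.40
  aluminum alloy: E = 72.23, α = 22.9, σ_y = 203.0 → σ = 150 MPa, n = 1.35
  silicon nitride: E = 314.0, α = 2.82, σ_y = 624.7 → σ = 80.5 MPa, n = 7.76
  copper: E = 115.7, α = 16.5, σ_y = 162.0 → σ = 174 MPa, n = 0.934
The minimum is copper at n = 0.934.

copper, n = 0.934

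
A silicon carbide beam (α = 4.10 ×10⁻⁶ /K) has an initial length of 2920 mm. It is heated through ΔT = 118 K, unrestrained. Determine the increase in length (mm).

ΔL = α·L₀·ΔT = 4.10×10⁻⁶ × 2920 mm × 118.0 K = 1.41 mm.

1.41 mm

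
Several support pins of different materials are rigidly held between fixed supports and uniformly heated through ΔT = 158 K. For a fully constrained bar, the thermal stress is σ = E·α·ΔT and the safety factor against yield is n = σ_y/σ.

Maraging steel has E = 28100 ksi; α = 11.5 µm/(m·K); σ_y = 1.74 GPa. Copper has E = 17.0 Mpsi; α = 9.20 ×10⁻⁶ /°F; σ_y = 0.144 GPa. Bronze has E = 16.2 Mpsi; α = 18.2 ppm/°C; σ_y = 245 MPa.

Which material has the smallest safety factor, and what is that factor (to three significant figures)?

With everything in SI (GPa, ×10⁻⁶/K, MPa):
  maraging steel: E = 193.7, α = 11.5, σ_y = 1740 → σ = 352 MPa, n = 4.94
  copper: E = 117.2, α = 16.6, σ_y = 144.0 → σ = 307 MPa, n = 0.470
  bronze: E = 111.7, α = 18.2, σ_y = 245.0 → σ = 321 MPa, n = 0.763
Copper has the lowest safety factor, n = 0.470.

copper, n = 0.470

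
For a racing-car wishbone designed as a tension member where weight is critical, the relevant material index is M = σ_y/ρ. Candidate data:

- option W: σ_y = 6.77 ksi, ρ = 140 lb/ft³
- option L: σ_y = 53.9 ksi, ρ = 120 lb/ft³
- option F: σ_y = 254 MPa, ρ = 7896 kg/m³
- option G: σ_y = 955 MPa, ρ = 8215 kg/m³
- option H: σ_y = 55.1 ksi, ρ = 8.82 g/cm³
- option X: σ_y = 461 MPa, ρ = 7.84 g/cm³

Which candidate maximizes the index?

option L

Putting every candidate on a common basis:
  option W: σ_y = 46.68 MPa, ρ = 2243 kg/m³
  option L: σ_y = 371.6 MPa, ρ = 1922 kg/m³
  option F: σ_y = 254.0 MPa, ρ = 7896 kg/m³
  option G: σ_y = 955.0 MPa, ρ = 8215 kg/m³
  option H: σ_y = 379.9 MPa, ρ = 8820 kg/m³
  option X: σ_y = 461.0 MPa, ρ = 7840 kg/m³
  option L: M = 193 kN·m/kg
  option G: M = 116 kN·m/kg
  option X: M = 58.8 kN·m/kg
  option H: M = 43.1 kN·m/kg
  option F: M = 32.2 kN·m/kg
  option W: M = 20.8 kN·m/kg
Highest index: option L.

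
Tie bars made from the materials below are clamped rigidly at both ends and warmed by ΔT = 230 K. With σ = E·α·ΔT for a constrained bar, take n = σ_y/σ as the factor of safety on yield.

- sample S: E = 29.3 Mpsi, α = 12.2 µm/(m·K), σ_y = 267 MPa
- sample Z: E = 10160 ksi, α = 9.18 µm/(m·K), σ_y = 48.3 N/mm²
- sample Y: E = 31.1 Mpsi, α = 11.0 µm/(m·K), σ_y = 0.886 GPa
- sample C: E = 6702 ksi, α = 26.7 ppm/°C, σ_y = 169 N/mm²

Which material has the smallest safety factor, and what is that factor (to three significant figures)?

sample Z, n = 0.327

Converting E to GPa, α to ×10⁻⁶/K, σ_y to MPa, then σ and n for each:
  sample S: E = 202.0, α = 12.2, σ_y = 267.0 → σ = 567 MPa, n = 0.471
  sample Z: E = 70.05, α = 9.18, σ_y = 48.30 → σ = 148 MPa, n = 0.327
  sample Y: E = 214.4, α = 11.0, σ_y = 886.0 → σ = 543 MPa, n = 1.63
  sample C: E = 46.21, α = 26.7, σ_y = 169.0 → σ = 284 MPa, n = 0.596
Smallest n: sample Z with n = 0.327.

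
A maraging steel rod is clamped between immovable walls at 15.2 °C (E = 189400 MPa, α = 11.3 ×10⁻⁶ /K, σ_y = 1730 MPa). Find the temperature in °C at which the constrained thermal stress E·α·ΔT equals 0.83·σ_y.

686 °C

E = 189400 MPa = 189.4 GPa.
E·α·ΔT = 1436 MPa ⇒ ΔT = 1436 / (189.4×10³ × 11.3×10⁻⁶) = 670.9 K.
T = 15.2 + 670.9 = 686.1 °C.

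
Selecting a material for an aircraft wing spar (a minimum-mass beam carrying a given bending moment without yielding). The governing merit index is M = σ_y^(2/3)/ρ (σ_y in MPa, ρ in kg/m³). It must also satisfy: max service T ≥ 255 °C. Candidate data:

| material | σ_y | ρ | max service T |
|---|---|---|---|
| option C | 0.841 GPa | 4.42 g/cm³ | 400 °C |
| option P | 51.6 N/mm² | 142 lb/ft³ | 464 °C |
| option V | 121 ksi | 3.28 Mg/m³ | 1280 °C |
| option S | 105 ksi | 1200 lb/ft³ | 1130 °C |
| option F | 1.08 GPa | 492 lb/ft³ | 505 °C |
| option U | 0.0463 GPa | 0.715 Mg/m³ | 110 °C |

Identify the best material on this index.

Screen on constraints: max service T ≥ 255 °C. Survivors: option C, option P, option V, option S, option F.
After converting to SI:
  option C: σ_y = 841.0 MPa, ρ = 4420 kg/m³
  option P: σ_y = 51.60 MPa, ρ = 2275 kg/m³
  option V: σ_y = 834.3 MPa, ρ = 3280 kg/m³
  option S: σ_y = 723.9 MPa, ρ = 19220 kg/m³
  option F: σ_y = 1080 MPa, ρ = 7881 kg/m³
  option V: M = 27.0×10⁻³
  option C: M = 20.2×10⁻³
  option F: M = 13.4×10⁻³
  option P: M = 6.09×10⁻³
  option S: M = 4.19×10⁻³
The maximum is for option V.

option V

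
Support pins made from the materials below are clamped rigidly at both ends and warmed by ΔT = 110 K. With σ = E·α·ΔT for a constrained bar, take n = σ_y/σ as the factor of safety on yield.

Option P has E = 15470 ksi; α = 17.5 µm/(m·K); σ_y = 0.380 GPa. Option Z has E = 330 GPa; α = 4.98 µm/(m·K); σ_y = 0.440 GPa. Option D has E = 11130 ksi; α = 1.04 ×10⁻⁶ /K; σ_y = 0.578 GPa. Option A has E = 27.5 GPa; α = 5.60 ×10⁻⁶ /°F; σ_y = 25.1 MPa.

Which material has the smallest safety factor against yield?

In consistent units (E in GPa, α in ×10⁻⁶/K, σ_y in MPa):
  option P: E = 106.7, α = 17.5, σ_y = 380.0 → σ = 205 MPa, n = 1.85
  option Z: E = 330.0, α = 4.98, σ_y = 440.0 → σ = 181 MPa, n = 2.43
  option D: E = 76.74, α = 1.04, σ_y = 578.0 → σ = 8.78 MPa, n = 65.8
  option A: E = 27.50, α = 10.1, σ_y = 25.10 → σ = 30.5 MPa, n = 0.823
Smallest n: option A with n = 0.823.

option A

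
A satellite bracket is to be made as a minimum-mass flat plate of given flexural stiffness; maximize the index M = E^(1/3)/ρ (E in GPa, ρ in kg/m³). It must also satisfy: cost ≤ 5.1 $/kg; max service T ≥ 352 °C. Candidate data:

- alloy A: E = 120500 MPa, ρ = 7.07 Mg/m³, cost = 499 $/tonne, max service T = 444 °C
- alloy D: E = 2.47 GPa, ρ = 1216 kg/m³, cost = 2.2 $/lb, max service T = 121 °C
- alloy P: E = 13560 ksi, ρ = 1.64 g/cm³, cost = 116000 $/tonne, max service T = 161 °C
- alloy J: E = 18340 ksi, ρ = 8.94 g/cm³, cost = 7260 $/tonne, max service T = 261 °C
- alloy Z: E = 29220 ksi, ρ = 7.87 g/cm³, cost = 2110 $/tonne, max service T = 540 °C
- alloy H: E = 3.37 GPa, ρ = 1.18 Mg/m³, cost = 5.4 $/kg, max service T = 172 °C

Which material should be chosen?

Screen on constraints: cost ≤ 5.1 $/kg; max service T ≥ 352 °C. Survivors: alloy A, alloy Z.
Normalizing units and computing the index:
  alloy A: E = 120.5 GPa, ρ = 7070 kg/m³
  alloy Z: E = 201.5 GPa, ρ = 7870 kg/m³
  alloy Z: M = 0.745×10⁻³
  alloy A: M = 0.699×10⁻³
Alloy Z has the largest M.

alloy Z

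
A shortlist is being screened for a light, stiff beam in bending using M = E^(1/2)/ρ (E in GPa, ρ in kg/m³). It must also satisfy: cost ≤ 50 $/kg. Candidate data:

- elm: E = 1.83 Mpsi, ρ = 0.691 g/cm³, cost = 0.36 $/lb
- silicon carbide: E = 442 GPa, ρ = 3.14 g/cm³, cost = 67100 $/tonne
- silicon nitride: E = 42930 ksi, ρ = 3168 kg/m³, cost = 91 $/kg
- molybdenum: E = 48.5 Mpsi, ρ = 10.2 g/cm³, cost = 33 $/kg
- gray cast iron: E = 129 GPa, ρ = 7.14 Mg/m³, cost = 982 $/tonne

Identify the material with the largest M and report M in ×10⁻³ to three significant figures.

Screen on constraints: cost ≤ 50 $/kg. Survivors: elm, molybdenum, gray cast iron.
Convert each candidate to consistent units, then evaluate M:
  elm: E = 12.62 GPa, ρ = 691.0 kg/m³
  molybdenum: E = 334.4 GPa, ρ = 10200 kg/m³
  gray cast iron: E = 129.0 GPa, ρ = 7140 kg/m³
  elm: M = 5.14×10⁻³
  molybdenum: M = 1.79×10⁻³
  gray cast iron: M = 1.59×10⁻³
Elm ranks first.

elm, M = 5.14×10⁻³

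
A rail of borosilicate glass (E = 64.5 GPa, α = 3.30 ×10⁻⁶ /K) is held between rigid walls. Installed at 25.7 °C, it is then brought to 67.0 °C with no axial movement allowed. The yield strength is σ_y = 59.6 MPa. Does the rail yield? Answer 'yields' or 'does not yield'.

ΔT = 41.30 K. Constrained thermal stress σ = E·α·ΔT = 64.50×10³ MPa × 3.30×10⁻⁶ × 41.30 = 8.79 MPa (compressive).
Compare to σ_y = 59.6 MPa: σ < σ_y, so it does not yield.

does not yield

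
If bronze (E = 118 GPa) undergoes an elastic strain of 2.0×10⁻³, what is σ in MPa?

σ = E·ε = 118000 MPa × 2.0×10⁻³ = 236 MPa.

236 MPa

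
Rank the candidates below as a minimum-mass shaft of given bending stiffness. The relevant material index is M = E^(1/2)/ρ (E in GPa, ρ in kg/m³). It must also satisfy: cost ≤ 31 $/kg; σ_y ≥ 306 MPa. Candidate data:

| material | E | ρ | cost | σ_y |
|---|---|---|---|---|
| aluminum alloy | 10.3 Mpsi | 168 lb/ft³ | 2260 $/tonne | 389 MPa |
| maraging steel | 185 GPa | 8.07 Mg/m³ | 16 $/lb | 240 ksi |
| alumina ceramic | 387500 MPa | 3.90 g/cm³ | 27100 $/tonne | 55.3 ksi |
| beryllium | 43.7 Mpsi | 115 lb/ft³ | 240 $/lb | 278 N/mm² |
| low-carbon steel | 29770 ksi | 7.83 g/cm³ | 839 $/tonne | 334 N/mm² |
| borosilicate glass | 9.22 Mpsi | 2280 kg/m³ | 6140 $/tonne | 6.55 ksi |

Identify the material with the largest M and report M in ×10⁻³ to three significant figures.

alumina ceramic, M = 5.05×10⁻³

Screen on constraints: cost ≤ 31 $/kg; σ_y ≥ 306 MPa. Survivors: aluminum alloy, alumina ceramic, low-carbon steel.
Normalizing units and computing the index:
  aluminum alloy: E = 71.02 GPa, ρ = 2691 kg/m³
  alumina ceramic: E = 387.5 GPa, ρ = 3900 kg/m³
  low-carbon steel: E = 205.3 GPa, ρ = 7830 kg/m³
  alumina ceramic: M = 5.05×10⁻³
  aluminum alloy: M = 3.13×10⁻³
  low-carbon steel: M = 1.83×10⁻³
Alumina ceramic ranks first.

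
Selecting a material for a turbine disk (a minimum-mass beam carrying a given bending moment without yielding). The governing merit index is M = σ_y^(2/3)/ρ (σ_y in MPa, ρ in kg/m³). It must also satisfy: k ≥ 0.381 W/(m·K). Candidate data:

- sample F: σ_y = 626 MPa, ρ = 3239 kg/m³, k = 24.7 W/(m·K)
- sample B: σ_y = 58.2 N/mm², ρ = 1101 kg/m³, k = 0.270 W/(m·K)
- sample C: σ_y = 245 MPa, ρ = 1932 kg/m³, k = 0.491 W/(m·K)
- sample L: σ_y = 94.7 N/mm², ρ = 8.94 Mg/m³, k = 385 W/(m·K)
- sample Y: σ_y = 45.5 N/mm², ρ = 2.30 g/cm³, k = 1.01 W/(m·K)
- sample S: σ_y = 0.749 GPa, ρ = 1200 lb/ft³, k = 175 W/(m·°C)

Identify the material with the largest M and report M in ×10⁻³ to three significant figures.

sample F, M = 22.6×10⁻³

Screen on constraints: k ≥ 0.381 W/(m·K). Survivors: sample F, sample C, sample L, sample Y, sample S.
Putting every candidate on a common basis:
  sample F: σ_y = 626.0 MPa, ρ = 3239 kg/m³
  sample C: σ_y = 245.0 MPa, ρ = 1932 kg/m³
  sample L: σ_y = 94.70 MPa, ρ = 8940 kg/m³
  sample Y: σ_y = 45.50 MPa, ρ = 2300 kg/m³
  sample S: σ_y = 749.0 MPa, ρ = 19220 kg/m³
  sample F: M = 22.6×10⁻³
  sample C: M = 20.3×10⁻³
  sample Y: M = 5.54×10⁻³
  sample S: M = 4.29×10⁻³
  sample L: M = 2.32×10⁻³
Sample F has the largest M.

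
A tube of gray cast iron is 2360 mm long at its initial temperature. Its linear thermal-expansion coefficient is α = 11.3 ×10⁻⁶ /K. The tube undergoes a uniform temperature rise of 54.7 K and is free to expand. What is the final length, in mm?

2361.5 mm

ΔL = α·L₀·ΔT = 11.3×10⁻⁶ × 2360 mm × 54.70 K = 1.46 mm.
L = L₀ + ΔL = 2360 + 1.46 = 2361.5 mm.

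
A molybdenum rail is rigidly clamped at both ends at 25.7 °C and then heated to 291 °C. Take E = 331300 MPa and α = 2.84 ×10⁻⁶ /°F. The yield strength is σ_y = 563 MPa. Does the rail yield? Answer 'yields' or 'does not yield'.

does not yield

E = 331300 MPa = 331.3 GPa.
α = 2.84×10⁻⁶/°F × 9/5 = 5.11×10⁻⁶/K.
ΔT = 265.3 K. Constrained thermal stress σ = E·α·ΔT = 331.3×10³ MPa × 5.11×10⁻⁶ × 265.3 = 449 MPa (compressive).
Compare to σ_y = 563 MPa: σ < σ_y, so it does not yield.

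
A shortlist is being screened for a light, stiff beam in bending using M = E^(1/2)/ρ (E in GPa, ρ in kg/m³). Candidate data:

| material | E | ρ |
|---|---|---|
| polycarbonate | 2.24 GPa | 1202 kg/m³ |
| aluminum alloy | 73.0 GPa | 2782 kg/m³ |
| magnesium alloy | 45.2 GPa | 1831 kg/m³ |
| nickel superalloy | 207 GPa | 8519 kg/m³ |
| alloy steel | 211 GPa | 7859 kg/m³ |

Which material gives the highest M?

Per-candidate index values:
  magnesium alloy: M = 3.67×10⁻³
  aluminum alloy: M = 3.07×10⁻³
  alloy steel: M = 1.85×10⁻³
  nickel superalloy: M = 1.69×10⁻³
  polycarbonate: M = 1.25×10⁻³
The maximum is for magnesium alloy.

magnesium alloy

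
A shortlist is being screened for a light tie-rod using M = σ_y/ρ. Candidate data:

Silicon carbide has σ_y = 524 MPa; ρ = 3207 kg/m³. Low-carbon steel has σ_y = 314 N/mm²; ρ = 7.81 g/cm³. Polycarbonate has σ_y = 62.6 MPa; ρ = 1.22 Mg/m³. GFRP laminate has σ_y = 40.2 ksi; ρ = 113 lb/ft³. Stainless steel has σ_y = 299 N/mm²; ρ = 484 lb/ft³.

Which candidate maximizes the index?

silicon carbide

Putting every candidate on a common basis:
  silicon carbide: σ_y = 524.0 MPa, ρ = 3207 kg/m³
  low-carbon steel: σ_y = 314.0 MPa, ρ = 7810 kg/m³
  polycarbonate: σ_y = 62.60 MPa, ρ = 1220 kg/m³
  GFRP laminate: σ_y = 277.2 MPa, ρ = 1810 kg/m³
  stainless steel: σ_y = 299.0 MPa, ρ = 7753 kg/m³
  silicon carbide: M = 163 kN·m/kg
  GFRP laminate: M = 153 kN·m/kg
  polycarbonate: M = 51.3 kN·m/kg
  low-carbon steel: M = 40.2 kN·m/kg
  stainless steel: M = 38.6 kN·m/kg
Silicon carbide ranks first.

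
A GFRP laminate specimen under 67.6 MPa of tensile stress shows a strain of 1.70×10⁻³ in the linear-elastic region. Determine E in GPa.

39.8 GPa

E = σ/ε = 67.6 MPa / 1.70×10⁻³ = 39760 MPa = 39.8 GPa.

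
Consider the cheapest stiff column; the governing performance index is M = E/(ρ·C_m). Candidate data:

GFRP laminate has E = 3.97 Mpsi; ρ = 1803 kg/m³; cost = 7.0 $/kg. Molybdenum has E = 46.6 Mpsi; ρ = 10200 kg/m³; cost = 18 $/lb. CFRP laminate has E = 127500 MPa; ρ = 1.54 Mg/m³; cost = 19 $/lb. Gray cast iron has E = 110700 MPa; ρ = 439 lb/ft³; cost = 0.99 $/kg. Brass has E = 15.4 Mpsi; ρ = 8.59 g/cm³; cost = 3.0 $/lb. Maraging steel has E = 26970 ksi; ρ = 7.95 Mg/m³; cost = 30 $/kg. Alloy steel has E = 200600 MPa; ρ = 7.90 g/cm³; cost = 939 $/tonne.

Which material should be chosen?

alloy steel

After converting to SI:
  GFRP laminate: E = 27.37 GPa, ρ = 1803 kg/m³, cost = 7.000 $/kg
  molybdenum: E = 321.3 GPa, ρ = 10200 kg/m³, cost = 39.68 $/kg
  CFRP laminate: E = 127.5 GPa, ρ = 1540 kg/m³, cost = 41.89 $/kg
  gray cast iron: E = 110.7 GPa, ρ = 7032 kg/m³, cost = 0.9900 $/kg
  brass: E = 106.2 GPa, ρ = 8590 kg/m³, cost = 6.614 $/kg
  maraging steel: E = 186.0 GPa, ρ = 7950 kg/m³, cost = 30.00 $/kg
  alloy steel: E = 200.6 GPa, ρ = 7900 kg/m³, cost = 0.9390 $/kg
  alloy steel: M = 27.0 MN·m per $
  gray cast iron: M = 15.9 MN·m per $
  GFRP laminate: M = 2.17 MN·m per $
  CFRP laminate: M = 1.98 MN·m per $
  brass: M = 1.87 MN·m per $
  molybdenum: M = 0.794 MN·m per $
  maraging steel: M = 0.780 MN·m per $
Alloy steel ranks first.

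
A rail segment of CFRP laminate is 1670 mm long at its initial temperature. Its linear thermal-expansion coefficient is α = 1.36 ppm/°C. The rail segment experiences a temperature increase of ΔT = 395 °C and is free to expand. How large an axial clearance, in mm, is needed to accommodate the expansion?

0.897 mm

ΔL = α·L₀·ΔT = 1.36×10⁻⁶ × 1670 mm × 395.0 K = 0.897 mm.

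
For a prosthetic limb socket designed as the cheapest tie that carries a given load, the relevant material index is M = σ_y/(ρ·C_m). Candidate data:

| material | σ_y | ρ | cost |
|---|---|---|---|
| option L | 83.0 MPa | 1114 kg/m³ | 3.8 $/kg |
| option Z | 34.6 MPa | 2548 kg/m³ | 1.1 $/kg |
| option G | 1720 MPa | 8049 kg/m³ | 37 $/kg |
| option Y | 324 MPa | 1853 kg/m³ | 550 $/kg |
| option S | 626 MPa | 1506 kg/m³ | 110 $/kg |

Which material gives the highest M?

Computing M directly (units already consistent):
  option L: M = 19.6 kN·m per $
  option Z: M = 12.3 kN·m per $
  option G: M = 5.78 kN·m per $
  option S: M = 3.78 kN·m per $
  option Y: M = 0.318 kN·m per $
The maximum is for option L.

option L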